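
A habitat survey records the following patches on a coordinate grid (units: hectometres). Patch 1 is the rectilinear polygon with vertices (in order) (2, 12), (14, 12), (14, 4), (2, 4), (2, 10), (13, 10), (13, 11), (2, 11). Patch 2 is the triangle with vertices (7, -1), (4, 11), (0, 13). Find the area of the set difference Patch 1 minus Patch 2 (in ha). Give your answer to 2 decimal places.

|Patch 1| = 85, |Patch 1∩Patch 2| = 12.75.
|Patch 1 ∖ Patch 2| = |Patch 1| − |Patch 1∩Patch 2| = 85 − 12.75 = 72.25.

72.25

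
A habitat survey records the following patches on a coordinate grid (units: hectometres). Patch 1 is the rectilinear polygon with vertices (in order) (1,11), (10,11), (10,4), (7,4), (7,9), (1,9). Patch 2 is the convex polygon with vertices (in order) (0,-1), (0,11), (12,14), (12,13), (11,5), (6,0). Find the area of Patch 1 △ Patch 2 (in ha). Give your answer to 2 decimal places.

|Patch 1| = 33, |Patch 2| = 131.5, |Patch 1∩Patch 2| = 33.
|Patch 1 △ Patch 2| = |Patch 1| + |Patch 2| − 2·|Patch 1∩Patch 2| = 33 + 131.5 − 66 = 98.50.

98.50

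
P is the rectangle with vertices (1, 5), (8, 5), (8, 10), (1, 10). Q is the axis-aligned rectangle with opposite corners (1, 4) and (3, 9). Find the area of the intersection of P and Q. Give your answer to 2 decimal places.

|P∩Q|: x∈[1,3], y∈[5,9] → 2·4 = 8.

8.00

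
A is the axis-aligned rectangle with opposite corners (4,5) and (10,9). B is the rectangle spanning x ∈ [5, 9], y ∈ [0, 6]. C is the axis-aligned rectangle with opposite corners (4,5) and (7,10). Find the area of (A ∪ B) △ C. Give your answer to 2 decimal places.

35.00

|A ∪ B| = 44.
|(A ∪ B) ∩ C| = 12.
|(A ∪ B) △ C| = 44 + 15 − 24 = 35.00.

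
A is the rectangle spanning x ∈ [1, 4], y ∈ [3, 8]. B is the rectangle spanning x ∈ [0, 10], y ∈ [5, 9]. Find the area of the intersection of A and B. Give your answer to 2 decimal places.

|A∩B|: x∈[1,4], y∈[5,8] → 3·3 = 9.

9.00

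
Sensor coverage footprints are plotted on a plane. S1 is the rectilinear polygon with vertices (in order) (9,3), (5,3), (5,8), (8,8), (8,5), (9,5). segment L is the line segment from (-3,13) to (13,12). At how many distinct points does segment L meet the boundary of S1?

0

The segment lies entirely outside S1 and never meets its boundary.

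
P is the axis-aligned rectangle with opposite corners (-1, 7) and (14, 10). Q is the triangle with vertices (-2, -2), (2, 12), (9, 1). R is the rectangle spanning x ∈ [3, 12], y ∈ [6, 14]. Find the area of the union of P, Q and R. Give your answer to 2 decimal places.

148.76

By inclusion–exclusion:
Individual areas: |P| = 45, |Q| = 71, |R| = 72.
|P∩Q| = 9.6818.
|P∩R|: x∈[3,12], y∈[7,10] → 9·3 = 27.
|Q∩R| = 6.2403.
|P∩Q∩R| = 3.6818.
|P ∪ Q ∪ R| = 188 − 42.9221 + 3.6818 = 148.76.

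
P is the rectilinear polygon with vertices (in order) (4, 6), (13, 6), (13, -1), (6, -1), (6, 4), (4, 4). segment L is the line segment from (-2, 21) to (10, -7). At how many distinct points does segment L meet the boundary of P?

The segment meets the boundary at (6,2.333), (5.286,4), (4.429,6), (7.429,-1).

4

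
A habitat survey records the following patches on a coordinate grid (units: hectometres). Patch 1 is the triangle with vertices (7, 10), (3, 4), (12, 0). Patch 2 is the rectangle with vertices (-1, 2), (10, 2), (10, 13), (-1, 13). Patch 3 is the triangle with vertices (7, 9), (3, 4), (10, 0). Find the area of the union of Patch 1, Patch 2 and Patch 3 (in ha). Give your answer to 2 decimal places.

127.46

By inclusion–exclusion:
Individual areas: |Patch 1| = 35, |Patch 2| = 121, |Patch 3| = 25.5.
|Patch 1∩Patch 2| = 30.5.
|Patch 1∩Patch 3| = 22.5435.
|Patch 2∩Patch 3| = 22.6667.
|Patch 1∩Patch 2∩Patch 3| = 21.6667.
|Patch 1 ∪ Patch 2 ∪ Patch 3| = 181.5 − 75.7101 + 21.6667 = 127.46.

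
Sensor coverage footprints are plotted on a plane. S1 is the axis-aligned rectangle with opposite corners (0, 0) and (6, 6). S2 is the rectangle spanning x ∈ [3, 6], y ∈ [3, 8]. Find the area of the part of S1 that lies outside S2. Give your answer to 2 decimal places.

27.00

|S1∩S2|: x∈[3,6], y∈[3,6] → 3·3 = 9.
|S1| = 36.
|S1 ∖ S2| = |S1| − |S1∩S2| = 36 − 9 = 27.00.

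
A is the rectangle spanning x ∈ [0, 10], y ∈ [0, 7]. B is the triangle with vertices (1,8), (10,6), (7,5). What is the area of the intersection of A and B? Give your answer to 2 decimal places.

6.25

The intersection is the polygon with vertices (5.5,7), (10,6), (7,5), (3,7).
By the shoelace formula its area is 6.25.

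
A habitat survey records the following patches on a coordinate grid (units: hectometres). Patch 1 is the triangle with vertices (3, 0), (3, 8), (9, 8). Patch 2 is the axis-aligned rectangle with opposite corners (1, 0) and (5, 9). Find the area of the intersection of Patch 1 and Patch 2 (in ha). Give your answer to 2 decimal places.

13.33

The intersection is the polygon with vertices (3,8), (5,8), (5,2.667), (3,0).
By the shoelace formula its area is 13.33.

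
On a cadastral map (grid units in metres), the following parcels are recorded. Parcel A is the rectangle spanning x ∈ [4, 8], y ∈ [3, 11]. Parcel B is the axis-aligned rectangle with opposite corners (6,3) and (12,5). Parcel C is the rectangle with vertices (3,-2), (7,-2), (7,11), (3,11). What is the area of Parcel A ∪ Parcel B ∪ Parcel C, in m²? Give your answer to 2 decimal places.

By inclusion–exclusion:
Individual areas: |Parcel A| = 32, |Parcel B| = 12, |Parcel C| = 52.
|Parcel A∩Parcel B|: x∈[6,8], y∈[3,5] → 2·2 = 4.
|Parcel A∩Parcel C|: x∈[4,7], y∈[3,11] → 3·8 = 24.
|Parcel B∩Parcel C|: x∈[6,7], y∈[3,5] → 1·2 = 2.
|Parcel A∩Parcel B∩Parcel C| = 2.
|Parcel A ∪ Parcel B ∪ Parcel C| = 96 − 30 + 2 = 68.00.

68.00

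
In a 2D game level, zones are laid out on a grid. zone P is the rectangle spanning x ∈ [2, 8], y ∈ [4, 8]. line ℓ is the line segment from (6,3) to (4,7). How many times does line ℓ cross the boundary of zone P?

The segment meets the boundary at (5.5,4).

1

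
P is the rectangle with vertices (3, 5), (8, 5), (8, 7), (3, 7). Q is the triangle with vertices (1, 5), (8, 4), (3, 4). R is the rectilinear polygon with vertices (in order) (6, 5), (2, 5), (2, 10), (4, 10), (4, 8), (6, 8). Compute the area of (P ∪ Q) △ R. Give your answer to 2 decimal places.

16.50

|P ∪ Q| = 12.5.
|(P ∪ Q) ∩ R| = 6.
|(P ∪ Q) △ R| = 12.5 + 16 − 12 = 16.50.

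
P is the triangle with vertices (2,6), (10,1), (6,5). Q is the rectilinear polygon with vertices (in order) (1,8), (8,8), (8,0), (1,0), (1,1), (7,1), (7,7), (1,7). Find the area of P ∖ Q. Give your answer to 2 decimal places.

|P| = 6, |P∩Q| = 0.9375.
|P ∖ Q| = |P| − |P∩Q| = 6 − 0.9375 = 5.06.

5.06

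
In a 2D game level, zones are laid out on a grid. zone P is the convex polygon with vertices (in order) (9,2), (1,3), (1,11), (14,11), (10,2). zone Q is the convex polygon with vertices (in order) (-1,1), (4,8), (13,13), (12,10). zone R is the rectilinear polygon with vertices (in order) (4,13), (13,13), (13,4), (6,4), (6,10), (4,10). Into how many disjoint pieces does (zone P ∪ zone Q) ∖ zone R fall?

(zone P ∪ zone Q) ∖ zone R splits into 2 disjoint pieces (area 49.5359, area 1.125).

2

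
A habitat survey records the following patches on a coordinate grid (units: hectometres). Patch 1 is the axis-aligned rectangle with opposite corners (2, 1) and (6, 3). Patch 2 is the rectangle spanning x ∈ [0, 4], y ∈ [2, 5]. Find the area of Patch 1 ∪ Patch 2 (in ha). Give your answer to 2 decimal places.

By inclusion–exclusion:
Individual areas: |Patch 1| = 8, |Patch 2| = 12.
|Patch 1∩Patch 2|: x∈[2,4], y∈[2,3] → 2·1 = 2.
|Patch 1 ∪ Patch 2| = 20 − 2 = 18.00.

18.00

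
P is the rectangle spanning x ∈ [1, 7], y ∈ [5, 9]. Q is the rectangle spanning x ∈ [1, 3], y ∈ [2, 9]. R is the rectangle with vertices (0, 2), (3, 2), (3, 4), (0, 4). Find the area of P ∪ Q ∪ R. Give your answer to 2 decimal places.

32.00

By inclusion–exclusion:
Individual areas: |P| = 24, |Q| = 14, |R| = 6.
|P∩Q|: x∈[1,3], y∈[5,9] → 2·4 = 8.
|P∩R| = 0 (no overlap).
|Q∩R|: x∈[1,3], y∈[2,4] → 2·2 = 4.
|P∩Q∩R| = 0.
|P ∪ Q ∪ R| = 44 − 12 + 0 = 32.00.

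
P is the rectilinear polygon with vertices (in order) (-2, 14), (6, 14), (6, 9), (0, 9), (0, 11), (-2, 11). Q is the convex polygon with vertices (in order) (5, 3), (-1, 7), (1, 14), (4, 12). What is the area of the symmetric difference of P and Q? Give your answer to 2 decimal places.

|P| = 36, |Q| = 37.5, |P∩Q| = 15.75.
|P △ Q| = |P| + |Q| − 2·|P∩Q| = 36 + 37.5 − 31.5 = 42.00.

42.00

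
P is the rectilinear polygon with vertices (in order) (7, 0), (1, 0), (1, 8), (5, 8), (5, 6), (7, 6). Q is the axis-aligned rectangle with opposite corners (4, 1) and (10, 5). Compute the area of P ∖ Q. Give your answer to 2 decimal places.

|P| = 44, |P∩Q| = 12.
|P ∖ Q| = |P| − |P∩Q| = 44 − 12 = 32.00.

32.00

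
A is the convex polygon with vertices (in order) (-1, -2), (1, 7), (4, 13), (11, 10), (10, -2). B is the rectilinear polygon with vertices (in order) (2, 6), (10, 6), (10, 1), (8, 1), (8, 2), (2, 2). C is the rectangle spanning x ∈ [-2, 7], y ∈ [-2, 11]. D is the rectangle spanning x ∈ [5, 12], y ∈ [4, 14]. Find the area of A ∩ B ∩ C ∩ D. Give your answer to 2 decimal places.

The intersection is the polygon with vertices (7,6), (7,4), (5,4), (5,6).
By the shoelace formula its area is 4.00.

4.00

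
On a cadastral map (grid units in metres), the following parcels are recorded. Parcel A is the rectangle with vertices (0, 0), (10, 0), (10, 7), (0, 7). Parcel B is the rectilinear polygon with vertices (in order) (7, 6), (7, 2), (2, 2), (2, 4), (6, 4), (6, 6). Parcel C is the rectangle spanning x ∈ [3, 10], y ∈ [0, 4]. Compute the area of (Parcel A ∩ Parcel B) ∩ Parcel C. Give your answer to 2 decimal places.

8.00

The region (Parcel A ∩ Parcel B) ∩ Parcel C is the polygon with vertices (3,2), (3,4), (6,4), (7,4), (7,2).
By the shoelace formula its area is 8.00.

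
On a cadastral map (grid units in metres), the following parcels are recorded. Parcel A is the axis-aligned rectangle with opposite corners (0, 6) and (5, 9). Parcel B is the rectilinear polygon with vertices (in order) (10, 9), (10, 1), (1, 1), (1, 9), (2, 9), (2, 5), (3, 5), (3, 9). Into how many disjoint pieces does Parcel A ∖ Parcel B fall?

2

Parcel A ∖ Parcel B splits into 2 disjoint pieces (area 3, area 3).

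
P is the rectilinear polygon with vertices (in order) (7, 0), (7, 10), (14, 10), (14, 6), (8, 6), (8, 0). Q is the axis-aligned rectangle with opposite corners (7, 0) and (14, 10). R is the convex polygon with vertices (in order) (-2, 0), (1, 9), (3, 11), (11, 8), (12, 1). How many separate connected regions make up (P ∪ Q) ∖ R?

(P ∪ Q) ∖ R is a single connected region.

1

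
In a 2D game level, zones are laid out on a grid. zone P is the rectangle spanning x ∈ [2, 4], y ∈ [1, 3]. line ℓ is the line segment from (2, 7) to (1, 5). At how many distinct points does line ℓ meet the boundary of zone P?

The segment lies entirely outside zone P and never meets its boundary.

0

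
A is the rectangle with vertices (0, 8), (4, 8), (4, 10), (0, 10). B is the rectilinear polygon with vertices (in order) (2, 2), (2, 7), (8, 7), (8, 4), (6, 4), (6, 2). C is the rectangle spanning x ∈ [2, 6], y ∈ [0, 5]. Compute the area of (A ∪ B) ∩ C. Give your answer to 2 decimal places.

12.00

The region (A ∪ B) ∩ C is the polygon with vertices (2,5), (6,5), (6,4), (6,2), (2,2).
By the shoelace formula its area is 12.00.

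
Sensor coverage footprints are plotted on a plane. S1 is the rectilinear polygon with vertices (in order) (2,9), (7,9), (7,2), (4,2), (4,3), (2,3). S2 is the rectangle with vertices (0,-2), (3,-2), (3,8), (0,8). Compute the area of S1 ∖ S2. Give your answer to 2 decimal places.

|S1| = 33, |S1∩S2| = 5.
|S1 ∖ S2| = |S1| − |S1∩S2| = 33 − 5 = 28.00.

28.00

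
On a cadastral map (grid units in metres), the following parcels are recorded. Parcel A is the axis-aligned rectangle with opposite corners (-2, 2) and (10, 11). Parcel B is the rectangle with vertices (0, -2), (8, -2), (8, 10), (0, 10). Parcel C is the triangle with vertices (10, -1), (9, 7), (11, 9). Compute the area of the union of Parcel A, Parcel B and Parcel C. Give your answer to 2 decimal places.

145.06

By inclusion–exclusion:
Individual areas: |Parcel A| = 108, |Parcel B| = 96, |Parcel C| = 9.
|Parcel A∩Parcel B|: x∈[0,8], y∈[2,10] → 8·8 = 64.
|Parcel A∩Parcel C| = 3.9375.
|Parcel B∩Parcel C| = 0.
|Parcel A∩Parcel B∩Parcel C| = 0.
|Parcel A ∪ Parcel B ∪ Parcel C| = 213 − 67.9375 + 0 = 145.06.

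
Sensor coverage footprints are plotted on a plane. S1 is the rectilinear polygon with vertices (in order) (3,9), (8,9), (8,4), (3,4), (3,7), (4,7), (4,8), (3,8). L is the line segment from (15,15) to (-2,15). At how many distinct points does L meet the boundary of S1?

The segment lies entirely outside S1 and never meets its boundary.

0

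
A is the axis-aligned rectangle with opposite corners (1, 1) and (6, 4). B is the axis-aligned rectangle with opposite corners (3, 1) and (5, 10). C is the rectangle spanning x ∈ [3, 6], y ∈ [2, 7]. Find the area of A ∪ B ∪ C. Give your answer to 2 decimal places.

30.00

By inclusion–exclusion:
Individual areas: |A| = 15, |B| = 18, |C| = 15.
|A∩B|: x∈[3,5], y∈[1,4] → 2·3 = 6.
|A∩C|: x∈[3,6], y∈[2,4] → 3·2 = 6.
|B∩C|: x∈[3,5], y∈[2,7] → 2·5 = 10.
|A∩B∩C| = 4.
|A ∪ B ∪ C| = 48 − 22 + 4 = 30.00.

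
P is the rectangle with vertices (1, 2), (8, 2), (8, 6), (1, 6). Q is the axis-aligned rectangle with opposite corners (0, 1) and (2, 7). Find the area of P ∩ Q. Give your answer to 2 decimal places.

4.00

|P∩Q|: x∈[1,2], y∈[2,6] → 1·4 = 4.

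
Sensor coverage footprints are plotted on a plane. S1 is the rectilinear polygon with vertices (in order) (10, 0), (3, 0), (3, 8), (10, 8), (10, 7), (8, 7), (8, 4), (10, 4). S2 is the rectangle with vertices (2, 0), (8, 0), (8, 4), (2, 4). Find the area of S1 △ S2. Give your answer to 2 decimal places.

34.00

|S1| = 50, |S2| = 24, |S1∩S2| = 20.
|S1 △ S2| = |S1| + |S2| − 2·|S1∩S2| = 50 + 24 − 40 = 34.00.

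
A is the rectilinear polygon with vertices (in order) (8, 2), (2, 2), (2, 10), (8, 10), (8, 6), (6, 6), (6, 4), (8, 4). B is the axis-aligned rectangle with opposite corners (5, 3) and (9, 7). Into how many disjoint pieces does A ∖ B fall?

A ∖ B is a single connected region.

1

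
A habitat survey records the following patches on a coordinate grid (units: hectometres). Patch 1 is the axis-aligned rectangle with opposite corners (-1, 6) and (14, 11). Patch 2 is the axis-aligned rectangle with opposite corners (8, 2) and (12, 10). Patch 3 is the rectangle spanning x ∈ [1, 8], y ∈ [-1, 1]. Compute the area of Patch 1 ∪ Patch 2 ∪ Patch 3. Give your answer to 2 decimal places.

105.00

By inclusion–exclusion:
Individual areas: |Patch 1| = 75, |Patch 2| = 32, |Patch 3| = 14.
|Patch 1∩Patch 2|: x∈[8,12], y∈[6,10] → 4·4 = 16.
|Patch 1∩Patch 3| = 0 (no overlap).
|Patch 2∩Patch 3| = 0 (no overlap).
|Patch 1∩Patch 2∩Patch 3| = 0.
|Patch 1 ∪ Patch 2 ∪ Patch 3| = 121 − 16 + 0 = 105.00.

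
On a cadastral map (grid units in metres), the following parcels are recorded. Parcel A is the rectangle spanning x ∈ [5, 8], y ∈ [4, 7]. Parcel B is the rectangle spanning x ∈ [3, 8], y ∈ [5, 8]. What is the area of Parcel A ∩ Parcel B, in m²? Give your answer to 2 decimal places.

|Parcel A∩Parcel B|: x∈[5,8], y∈[5,7] → 3·2 = 6.

6.00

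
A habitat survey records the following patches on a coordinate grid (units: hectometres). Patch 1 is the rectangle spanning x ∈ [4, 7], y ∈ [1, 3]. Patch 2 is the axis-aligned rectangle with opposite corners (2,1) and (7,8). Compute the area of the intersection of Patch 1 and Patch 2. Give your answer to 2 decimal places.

6.00

|Patch 1∩Patch 2|: x∈[4,7], y∈[1,3] → 3·2 = 6.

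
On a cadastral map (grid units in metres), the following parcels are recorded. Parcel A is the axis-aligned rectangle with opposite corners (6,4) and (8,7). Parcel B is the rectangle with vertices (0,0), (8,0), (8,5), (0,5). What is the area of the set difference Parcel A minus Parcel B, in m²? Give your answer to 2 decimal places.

4.00

|Parcel A∩Parcel B|: x∈[6,8], y∈[4,5] → 2·1 = 2.
|Parcel A| = 6.
|Parcel A ∖ Parcel B| = |Parcel A| − |Parcel A∩Parcel B| = 6 − 2 = 4.00.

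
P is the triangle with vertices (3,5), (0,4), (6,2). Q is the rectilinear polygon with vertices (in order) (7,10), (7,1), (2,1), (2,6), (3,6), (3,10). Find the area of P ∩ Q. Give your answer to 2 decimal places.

4.67

The intersection is the polygon with vertices (3,5), (6,2), (2,3.333), (2,4.667).
By the shoelace formula its area is 4.67.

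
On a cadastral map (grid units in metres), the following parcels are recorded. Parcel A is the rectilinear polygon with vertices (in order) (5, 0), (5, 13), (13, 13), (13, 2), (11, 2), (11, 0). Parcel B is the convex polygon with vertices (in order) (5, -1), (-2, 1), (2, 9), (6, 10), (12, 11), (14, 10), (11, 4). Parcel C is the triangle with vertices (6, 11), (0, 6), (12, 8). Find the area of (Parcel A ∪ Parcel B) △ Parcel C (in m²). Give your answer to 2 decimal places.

|Parcel A ∪ Parcel B| = 149.975.
|(Parcel A ∪ Parcel B) ∩ Parcel C| = 23.6953.
|(Parcel A ∪ Parcel B) △ Parcel C| = 149.975 + 24 − 47.3907 = 126.58.

126.58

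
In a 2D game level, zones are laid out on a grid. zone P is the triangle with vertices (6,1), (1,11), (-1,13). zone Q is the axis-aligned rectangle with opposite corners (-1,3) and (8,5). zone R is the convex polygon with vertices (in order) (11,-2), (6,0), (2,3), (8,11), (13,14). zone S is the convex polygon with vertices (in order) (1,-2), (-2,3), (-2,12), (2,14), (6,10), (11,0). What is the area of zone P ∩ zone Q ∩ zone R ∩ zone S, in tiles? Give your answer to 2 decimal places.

0.50

The intersection is the polygon with vertices (3.667,5), (4,5), (5,3), (4.833,3).
By the shoelace formula its area is 0.50.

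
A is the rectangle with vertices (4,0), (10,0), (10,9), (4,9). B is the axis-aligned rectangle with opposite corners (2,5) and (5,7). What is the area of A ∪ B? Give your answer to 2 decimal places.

58.00

By inclusion–exclusion:
Individual areas: |A| = 54, |B| = 6.
|A∩B|: x∈[4,5], y∈[5,7] → 1·2 = 2.
|A ∪ B| = 60 − 2 = 58.00.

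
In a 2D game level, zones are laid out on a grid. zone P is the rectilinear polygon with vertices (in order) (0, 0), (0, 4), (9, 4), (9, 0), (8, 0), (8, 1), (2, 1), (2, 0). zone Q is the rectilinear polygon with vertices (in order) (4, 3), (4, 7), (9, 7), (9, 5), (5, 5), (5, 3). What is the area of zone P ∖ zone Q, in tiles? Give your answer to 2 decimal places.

29.00

|zone P| = 30, |zone P∩zone Q| = 1.
|zone P ∖ zone Q| = |zone P| − |zone P∩zone Q| = 30 − 1 = 29.00.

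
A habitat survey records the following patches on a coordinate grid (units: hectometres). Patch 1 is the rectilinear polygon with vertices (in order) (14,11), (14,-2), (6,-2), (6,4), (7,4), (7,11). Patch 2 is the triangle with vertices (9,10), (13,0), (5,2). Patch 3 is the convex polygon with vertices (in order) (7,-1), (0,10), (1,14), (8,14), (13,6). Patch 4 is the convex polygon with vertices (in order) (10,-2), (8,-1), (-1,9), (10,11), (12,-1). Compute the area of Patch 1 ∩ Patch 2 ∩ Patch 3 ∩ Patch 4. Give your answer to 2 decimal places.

25.96

The intersection is the polygon with vertices (7,6), (9,10), (11,5), (11.186,3.884), (8.765,1.059), (6,1.75), (6,4), (7,4).
By the shoelace formula its area is 25.96.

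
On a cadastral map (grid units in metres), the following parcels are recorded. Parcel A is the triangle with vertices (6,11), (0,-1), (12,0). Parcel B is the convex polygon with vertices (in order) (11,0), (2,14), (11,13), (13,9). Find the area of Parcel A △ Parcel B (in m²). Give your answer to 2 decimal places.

|Parcel A| = 69, |Parcel B| = 71.5, |Parcel A∩Parcel B| = 14.3643.
|Parcel A △ Parcel B| = |Parcel A| + |Parcel B| − 2·|Parcel A∩Parcel B| = 69 + 71.5 − 28.7286 = 111.77.

111.77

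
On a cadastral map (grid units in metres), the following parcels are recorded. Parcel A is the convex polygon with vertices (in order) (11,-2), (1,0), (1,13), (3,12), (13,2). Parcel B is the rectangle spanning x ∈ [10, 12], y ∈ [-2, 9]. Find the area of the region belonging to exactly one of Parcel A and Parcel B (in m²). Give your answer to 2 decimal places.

105.20

|Parcel A| = 105, |Parcel B| = 22, |Parcel A∩Parcel B| = 10.9.
|Parcel A △ Parcel B| = |Parcel A| + |Parcel B| − 2·|Parcel A∩Parcel B| = 105 + 22 − 21.8 = 105.20.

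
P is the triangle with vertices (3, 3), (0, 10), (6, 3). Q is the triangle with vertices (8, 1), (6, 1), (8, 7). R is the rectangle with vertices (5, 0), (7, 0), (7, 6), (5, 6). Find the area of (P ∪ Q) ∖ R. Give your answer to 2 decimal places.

14.42

|P ∪ Q| = 16.5.
|(P ∪ Q) ∩ R| = 2.0833.
|(P ∪ Q) ∖ R| = 16.5 − 2.0833 = 14.42.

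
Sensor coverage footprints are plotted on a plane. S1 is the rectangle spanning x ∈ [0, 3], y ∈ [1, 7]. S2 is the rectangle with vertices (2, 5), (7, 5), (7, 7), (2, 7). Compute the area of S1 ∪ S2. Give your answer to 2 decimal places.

By inclusion–exclusion:
Individual areas: |S1| = 18, |S2| = 10.
|S1∩S2|: x∈[2,3], y∈[5,7] → 1·2 = 2.
|S1 ∪ S2| = 28 − 2 = 26.00.

26.00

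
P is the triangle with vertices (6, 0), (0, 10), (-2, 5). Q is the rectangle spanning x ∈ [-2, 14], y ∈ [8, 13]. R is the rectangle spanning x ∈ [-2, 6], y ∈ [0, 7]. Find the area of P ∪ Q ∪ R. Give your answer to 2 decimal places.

138.50

By inclusion–exclusion:
Individual areas: |P| = 25, |Q| = 80, |R| = 56.
|P∩Q| = 2.
|P∩R| = 20.5.
|Q∩R| = 0 (no overlap).
|P∩Q∩R| = 0.
|P ∪ Q ∪ R| = 161 − 22.5 + 0 = 138.50.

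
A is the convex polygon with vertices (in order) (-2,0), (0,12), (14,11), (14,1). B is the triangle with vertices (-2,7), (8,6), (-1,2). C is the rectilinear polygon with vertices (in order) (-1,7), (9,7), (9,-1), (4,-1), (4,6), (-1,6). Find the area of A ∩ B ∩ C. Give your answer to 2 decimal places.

The intersection is the polygon with vertices (8,6), (4,4.222), (4,6), (-1,6), (-0.853,6.885).
By the shoelace formula its area is 7.54.

7.54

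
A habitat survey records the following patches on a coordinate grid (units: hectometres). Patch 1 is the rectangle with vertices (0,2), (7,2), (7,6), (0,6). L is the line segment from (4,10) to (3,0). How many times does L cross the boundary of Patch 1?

2

The segment meets the boundary at (3.2,2), (3.6,6).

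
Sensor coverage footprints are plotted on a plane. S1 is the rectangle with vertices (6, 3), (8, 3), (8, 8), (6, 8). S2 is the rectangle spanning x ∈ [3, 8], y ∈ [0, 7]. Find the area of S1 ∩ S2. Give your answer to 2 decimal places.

8.00

|S1∩S2|: x∈[6,8], y∈[3,7] → 2·4 = 8.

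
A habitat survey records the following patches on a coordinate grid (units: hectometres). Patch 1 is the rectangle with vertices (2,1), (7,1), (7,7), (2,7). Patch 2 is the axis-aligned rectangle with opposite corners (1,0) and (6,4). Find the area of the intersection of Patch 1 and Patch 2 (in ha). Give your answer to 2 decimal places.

|Patch 1∩Patch 2|: x∈[2,6], y∈[1,4] → 4·3 = 12.

12.00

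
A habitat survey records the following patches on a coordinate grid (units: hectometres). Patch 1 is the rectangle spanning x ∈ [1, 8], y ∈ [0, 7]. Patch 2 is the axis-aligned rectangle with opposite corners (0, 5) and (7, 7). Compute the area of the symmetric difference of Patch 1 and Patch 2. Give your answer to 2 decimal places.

39.00

|Patch 1∩Patch 2|: x∈[1,7], y∈[5,7] → 6·2 = 12.
|Patch 1 △ Patch 2| = |Patch 1| + |Patch 2| − 2·|Patch 1∩Patch 2| = 49 + 14 − 24 = 39.00.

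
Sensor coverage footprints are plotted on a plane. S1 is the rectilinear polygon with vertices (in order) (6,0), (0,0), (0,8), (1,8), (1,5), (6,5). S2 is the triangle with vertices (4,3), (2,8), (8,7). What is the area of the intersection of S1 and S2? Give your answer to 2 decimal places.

The intersection is the polygon with vertices (6,5), (4,3), (3.2,5).
By the shoelace formula its area is 2.80.

2.80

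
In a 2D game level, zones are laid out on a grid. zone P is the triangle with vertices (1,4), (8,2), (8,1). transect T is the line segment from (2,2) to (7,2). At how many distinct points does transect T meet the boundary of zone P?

1

The segment meets the boundary at (5.667,2).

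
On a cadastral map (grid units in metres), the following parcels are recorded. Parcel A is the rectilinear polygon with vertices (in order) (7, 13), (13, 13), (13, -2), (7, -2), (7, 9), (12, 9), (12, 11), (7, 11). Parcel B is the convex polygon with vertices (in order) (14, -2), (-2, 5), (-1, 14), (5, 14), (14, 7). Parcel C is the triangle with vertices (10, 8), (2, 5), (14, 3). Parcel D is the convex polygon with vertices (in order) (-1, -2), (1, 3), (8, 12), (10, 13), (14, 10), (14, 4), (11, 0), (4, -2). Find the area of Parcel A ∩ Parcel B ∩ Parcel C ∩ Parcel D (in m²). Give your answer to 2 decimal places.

18.69

The intersection is the polygon with vertices (10,8), (13,4.25), (13,3.167), (7,4.167), (7,6.875).
By the shoelace formula its area is 18.69.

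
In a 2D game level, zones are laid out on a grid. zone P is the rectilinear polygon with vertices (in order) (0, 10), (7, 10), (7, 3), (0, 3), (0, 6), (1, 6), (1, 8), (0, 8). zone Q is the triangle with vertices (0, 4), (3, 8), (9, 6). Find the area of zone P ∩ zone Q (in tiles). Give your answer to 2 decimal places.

13.89

The intersection is the polygon with vertices (7,5.556), (0,4), (3,8), (7,6.667).
By the shoelace formula its area is 13.89.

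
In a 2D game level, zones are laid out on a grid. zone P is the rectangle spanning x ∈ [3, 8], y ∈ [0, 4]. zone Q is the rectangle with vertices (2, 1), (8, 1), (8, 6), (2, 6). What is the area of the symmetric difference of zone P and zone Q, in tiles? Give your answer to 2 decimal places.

|zone P∩zone Q|: x∈[3,8], y∈[1,4] → 5·3 = 15.
|zone P △ zone Q| = |zone P| + |zone Q| − 2·|zone P∩zone Q| = 20 + 30 − 30 = 20.00.

20.00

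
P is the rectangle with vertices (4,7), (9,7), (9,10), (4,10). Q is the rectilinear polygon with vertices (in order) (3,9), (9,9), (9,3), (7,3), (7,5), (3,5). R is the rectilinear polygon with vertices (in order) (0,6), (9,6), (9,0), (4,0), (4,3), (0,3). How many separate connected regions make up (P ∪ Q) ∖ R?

1

(P ∪ Q) ∖ R is a single connected region.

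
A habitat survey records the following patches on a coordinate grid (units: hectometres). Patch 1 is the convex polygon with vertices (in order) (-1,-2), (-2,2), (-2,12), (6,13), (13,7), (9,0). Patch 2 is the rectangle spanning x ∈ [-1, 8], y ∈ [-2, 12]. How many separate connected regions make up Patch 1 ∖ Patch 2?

Patch 1 ∖ Patch 2 splits into 2 disjoint pieces (area 16.5833, area 31.8143).

2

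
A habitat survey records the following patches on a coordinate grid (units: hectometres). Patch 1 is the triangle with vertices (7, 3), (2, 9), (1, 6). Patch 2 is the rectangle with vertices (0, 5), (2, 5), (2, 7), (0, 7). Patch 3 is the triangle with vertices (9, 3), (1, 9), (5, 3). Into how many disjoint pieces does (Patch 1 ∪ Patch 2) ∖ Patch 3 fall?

2

(Patch 1 ∪ Patch 2) ∖ Patch 3 splits into 2 disjoint pieces (area 0.7, area 6.4167).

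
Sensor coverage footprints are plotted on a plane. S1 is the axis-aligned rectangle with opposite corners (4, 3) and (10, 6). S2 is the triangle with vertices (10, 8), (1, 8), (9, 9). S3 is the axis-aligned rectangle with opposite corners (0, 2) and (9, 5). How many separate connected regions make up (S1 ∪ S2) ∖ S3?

(S1 ∪ S2) ∖ S3 splits into 2 disjoint pieces (area 8, area 4.5).

2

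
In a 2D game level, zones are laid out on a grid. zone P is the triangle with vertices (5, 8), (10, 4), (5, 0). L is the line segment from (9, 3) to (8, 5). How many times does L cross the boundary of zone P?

The segment meets the boundary at (8.929,3.143).

1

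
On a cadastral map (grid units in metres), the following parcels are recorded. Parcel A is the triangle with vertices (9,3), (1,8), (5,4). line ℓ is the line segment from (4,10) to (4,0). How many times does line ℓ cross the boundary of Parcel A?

2

The segment meets the boundary at (4,5), (4,6.125).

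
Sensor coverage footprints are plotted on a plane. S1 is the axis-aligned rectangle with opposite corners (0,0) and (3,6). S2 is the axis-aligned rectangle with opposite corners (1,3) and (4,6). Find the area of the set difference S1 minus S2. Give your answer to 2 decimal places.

|S1∩S2|: x∈[1,3], y∈[3,6] → 2·3 = 6.
|S1| = 18.
|S1 ∖ S2| = |S1| − |S1∩S2| = 18 − 6 = 12.00.

12.00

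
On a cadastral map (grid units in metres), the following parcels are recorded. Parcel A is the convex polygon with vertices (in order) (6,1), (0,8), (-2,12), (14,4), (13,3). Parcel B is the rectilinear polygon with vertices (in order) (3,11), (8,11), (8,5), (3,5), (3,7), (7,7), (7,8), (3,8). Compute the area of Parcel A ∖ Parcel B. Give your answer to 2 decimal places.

|Parcel A| = 63.5, |Parcel A∩Parcel B| = 12.5.
|Parcel A ∖ Parcel B| = |Parcel A| − |Parcel A∩Parcel B| = 63.5 − 12.5 = 51.00.

51.00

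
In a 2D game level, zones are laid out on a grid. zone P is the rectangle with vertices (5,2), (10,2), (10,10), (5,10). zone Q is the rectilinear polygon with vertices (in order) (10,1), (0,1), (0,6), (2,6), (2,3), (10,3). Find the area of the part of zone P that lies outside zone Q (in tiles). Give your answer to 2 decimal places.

35.00

|zone P| = 40, |zone P∩zone Q| = 5.
|zone P ∖ zone Q| = |zone P| − |zone P∩zone Q| = 40 − 5 = 35.00.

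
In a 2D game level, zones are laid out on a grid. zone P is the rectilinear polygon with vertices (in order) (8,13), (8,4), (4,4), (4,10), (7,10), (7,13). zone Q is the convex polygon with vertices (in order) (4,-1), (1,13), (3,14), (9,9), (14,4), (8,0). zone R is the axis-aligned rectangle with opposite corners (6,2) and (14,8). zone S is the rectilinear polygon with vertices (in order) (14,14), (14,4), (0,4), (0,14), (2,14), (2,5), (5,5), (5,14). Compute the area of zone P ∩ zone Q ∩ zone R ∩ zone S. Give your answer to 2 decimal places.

8.00

The intersection is the polygon with vertices (6,8), (8,8), (8,4), (6,4).
By the shoelace formula its area is 8.00.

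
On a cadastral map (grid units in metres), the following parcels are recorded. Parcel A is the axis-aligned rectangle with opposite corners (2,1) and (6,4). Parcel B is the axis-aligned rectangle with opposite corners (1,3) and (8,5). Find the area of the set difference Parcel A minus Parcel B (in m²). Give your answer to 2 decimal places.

|Parcel A∩Parcel B|: x∈[2,6], y∈[3,4] → 4·1 = 4.
|Parcel A| = 12.
|Parcel A ∖ Parcel B| = |Parcel A| − |Parcel A∩Parcel B| = 12 − 4 = 8.00.

8.00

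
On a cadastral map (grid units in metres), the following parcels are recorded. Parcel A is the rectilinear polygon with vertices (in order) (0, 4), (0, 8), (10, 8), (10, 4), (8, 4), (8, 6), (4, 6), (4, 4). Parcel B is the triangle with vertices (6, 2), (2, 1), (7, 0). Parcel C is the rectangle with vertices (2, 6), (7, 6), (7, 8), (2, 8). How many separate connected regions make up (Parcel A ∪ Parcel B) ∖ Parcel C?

3

(Parcel A ∪ Parcel B) ∖ Parcel C splits into 3 disjoint pieces (area 12, area 10, area 4.5).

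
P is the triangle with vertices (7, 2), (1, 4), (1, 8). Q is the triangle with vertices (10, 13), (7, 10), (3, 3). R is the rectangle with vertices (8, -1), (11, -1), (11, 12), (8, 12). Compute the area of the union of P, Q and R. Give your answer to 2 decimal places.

By inclusion–exclusion:
Individual areas: |P| = 12, |Q| = 4.5, |R| = 39.
|P∩Q| = 0.2117.
|P∩R| = 0.
|Q∩R| = 0.7071.
|P∩Q∩R| = 0.
|P ∪ Q ∪ R| = 55.5 − 0.9189 + 0 = 54.58.

54.58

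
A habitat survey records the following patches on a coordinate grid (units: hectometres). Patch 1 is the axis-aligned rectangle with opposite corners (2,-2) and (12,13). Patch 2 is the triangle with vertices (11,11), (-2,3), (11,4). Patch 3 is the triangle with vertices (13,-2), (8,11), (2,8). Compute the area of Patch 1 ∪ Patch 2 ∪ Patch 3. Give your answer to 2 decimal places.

By inclusion–exclusion:
Individual areas: |Patch 1| = 150, |Patch 2| = 45.5, |Patch 3| = 46.5.
|Patch 1∩Patch 2| = 41.1923.
|Patch 1∩Patch 3| = 45.6545.
|Patch 2∩Patch 3| = 22.7995.
|Patch 1∩Patch 2∩Patch 3| = 22.7995.
|Patch 1 ∪ Patch 2 ∪ Patch 3| = 242 − 109.6463 + 22.7995 = 155.15.

155.15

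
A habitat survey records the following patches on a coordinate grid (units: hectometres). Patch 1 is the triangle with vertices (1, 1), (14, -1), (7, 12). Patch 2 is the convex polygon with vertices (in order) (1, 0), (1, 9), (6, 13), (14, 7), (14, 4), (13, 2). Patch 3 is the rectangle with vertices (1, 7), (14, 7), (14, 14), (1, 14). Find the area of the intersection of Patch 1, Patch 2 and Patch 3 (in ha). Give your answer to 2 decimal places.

13.55

The intersection is the polygon with vertices (7,12), (9.692,7), (4.273,7).
By the shoelace formula its area is 13.55.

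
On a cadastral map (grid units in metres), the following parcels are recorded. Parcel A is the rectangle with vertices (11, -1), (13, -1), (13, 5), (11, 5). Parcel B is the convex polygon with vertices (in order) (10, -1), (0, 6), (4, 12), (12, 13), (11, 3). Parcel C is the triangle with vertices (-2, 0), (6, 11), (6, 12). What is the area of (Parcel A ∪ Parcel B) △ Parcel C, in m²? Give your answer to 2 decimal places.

111.30

|Parcel A ∪ Parcel B| = 113.8.
|(Parcel A ∪ Parcel B) ∩ Parcel C| = 3.2503.
|(Parcel A ∪ Parcel B) △ Parcel C| = 113.8 + 4 − 6.5005 = 111.30.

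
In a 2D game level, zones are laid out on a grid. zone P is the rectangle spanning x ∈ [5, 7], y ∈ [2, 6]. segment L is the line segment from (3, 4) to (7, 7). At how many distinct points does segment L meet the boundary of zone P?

2

The segment meets the boundary at (5.667,6), (5,5.5).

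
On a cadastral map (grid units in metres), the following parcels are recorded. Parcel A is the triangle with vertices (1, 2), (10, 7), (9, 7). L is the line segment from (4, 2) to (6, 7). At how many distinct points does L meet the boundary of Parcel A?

The segment meets the boundary at (4.857,4.143), (5,4.5).

2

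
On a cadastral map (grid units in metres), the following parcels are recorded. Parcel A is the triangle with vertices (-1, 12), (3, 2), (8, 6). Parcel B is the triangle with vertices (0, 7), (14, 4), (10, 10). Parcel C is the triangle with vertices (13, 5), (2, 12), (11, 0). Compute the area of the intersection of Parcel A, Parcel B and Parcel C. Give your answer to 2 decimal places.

2.01

The intersection is the polygon with vertices (8,6), (7.296,5.437), (6.851,5.532), (5,8).
By the shoelace formula its area is 2.01.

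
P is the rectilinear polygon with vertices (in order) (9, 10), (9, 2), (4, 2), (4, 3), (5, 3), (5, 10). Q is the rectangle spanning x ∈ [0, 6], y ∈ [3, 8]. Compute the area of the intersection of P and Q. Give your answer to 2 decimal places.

5.00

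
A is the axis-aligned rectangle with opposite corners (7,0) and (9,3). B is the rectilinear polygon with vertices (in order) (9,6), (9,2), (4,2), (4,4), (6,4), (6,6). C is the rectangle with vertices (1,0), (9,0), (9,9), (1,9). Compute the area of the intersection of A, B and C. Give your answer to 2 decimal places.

The intersection is the polygon with vertices (7,2), (7,3), (9,3), (9,2).
By the shoelace formula its area is 2.00.

2.00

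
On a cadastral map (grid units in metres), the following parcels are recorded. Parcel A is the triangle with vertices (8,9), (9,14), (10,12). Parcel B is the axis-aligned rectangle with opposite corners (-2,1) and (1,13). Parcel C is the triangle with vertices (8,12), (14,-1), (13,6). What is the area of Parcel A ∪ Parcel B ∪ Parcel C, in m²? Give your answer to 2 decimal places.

By inclusion–exclusion:
Individual areas: |Parcel A| = 3.5, |Parcel B| = 36, |Parcel C| = 14.5.
|Parcel A∩Parcel B| = 0.
|Parcel A∩Parcel C| = 0.3415.
|Parcel B∩Parcel C| = 0.
|Parcel A∩Parcel B∩Parcel C| = 0.
|Parcel A ∪ Parcel B ∪ Parcel C| = 54 − 0.3415 + 0 = 53.66.

53.66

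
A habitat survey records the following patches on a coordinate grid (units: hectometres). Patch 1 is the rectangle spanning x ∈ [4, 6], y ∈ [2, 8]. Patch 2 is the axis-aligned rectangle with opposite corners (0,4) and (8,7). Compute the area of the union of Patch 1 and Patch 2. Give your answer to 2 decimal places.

30.00

By inclusion–exclusion:
Individual areas: |Patch 1| = 12, |Patch 2| = 24.
|Patch 1∩Patch 2|: x∈[4,6], y∈[4,7] → 2·3 = 6.
|Patch 1 ∪ Patch 2| = 36 − 6 = 30.00.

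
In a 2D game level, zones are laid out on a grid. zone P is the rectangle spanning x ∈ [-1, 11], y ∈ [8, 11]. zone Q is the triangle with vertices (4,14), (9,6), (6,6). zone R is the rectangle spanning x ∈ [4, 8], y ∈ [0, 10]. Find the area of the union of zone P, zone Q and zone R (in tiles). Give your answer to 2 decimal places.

By inclusion–exclusion:
Individual areas: |zone P| = 36, |zone Q| = 12, |zone R| = 40.
|zone P∩zone Q| = 5.0625.
|zone P∩zone R|: x∈[4,8], y∈[8,10] → 4·2 = 8.
|zone Q∩zone R| = 8.2.
|zone P∩zone Q∩zone R| = 3.75.
|zone P ∪ zone Q ∪ zone R| = 88 − 21.2625 + 3.75 = 70.49.

70.49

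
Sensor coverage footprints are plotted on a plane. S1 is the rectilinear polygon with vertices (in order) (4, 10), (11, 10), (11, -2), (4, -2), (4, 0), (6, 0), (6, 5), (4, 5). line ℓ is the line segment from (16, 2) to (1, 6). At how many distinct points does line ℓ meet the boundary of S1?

4

The segment meets the boundary at (4,5.2), (4.75,5), (6,4.667), (11,3.333).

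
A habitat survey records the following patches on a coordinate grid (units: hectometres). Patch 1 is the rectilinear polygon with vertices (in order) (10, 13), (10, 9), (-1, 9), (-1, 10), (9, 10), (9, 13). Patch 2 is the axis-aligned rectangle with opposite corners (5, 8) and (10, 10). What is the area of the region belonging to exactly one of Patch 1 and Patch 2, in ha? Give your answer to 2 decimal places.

14.00

|Patch 1| = 14, |Patch 2| = 10, |Patch 1∩Patch 2| = 5.
|Patch 1 △ Patch 2| = |Patch 1| + |Patch 2| − 2·|Patch 1∩Patch 2| = 14 + 10 − 10 = 14.00.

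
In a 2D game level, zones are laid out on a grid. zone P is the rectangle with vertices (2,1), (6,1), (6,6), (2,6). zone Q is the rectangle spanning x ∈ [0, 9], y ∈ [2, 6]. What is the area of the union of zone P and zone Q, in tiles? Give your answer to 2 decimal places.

By inclusion–exclusion:
Individual areas: |zone P| = 20, |zone Q| = 36.
|zone P∩zone Q|: x∈[2,6], y∈[2,6] → 4·4 = 16.
|zone P ∪ zone Q| = 56 − 16 = 40.00.

40.00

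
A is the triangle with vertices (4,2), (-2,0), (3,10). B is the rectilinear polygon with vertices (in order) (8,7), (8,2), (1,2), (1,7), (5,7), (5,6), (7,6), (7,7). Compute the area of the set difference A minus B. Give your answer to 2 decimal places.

11.81

|A| = 25, |A∩B| = 13.1875.
|A ∖ B| = |A| − |A∩B| = 25 − 13.1875 = 11.81.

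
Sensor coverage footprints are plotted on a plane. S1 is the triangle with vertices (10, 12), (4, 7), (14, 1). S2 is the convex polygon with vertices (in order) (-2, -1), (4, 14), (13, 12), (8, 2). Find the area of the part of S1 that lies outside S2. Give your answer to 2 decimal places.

14.71

|S1| = 43, |S1∩S2| = 28.2895.
|S1 ∖ S2| = |S1| − |S1∩S2| = 43 − 28.2895 = 14.71.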